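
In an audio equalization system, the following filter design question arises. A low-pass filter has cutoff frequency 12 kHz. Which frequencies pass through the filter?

A low-pass filter passes all frequencies below the cutoff frequency 12 kHz and attenuates higher frequencies.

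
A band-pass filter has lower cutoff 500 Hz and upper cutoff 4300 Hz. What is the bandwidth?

Bandwidth = f_high - f_low
= 4300 Hz - 500 Hz = 3800 Hz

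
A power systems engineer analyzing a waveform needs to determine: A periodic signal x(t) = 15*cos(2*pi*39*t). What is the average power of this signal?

Average power of A*cos(wt) is A^2/2.
P = 15^2 / 2 = 225/2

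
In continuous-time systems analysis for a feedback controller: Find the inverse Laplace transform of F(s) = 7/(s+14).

Standard pair: k/(s+a) <-> k*e^(-at)*u(t)
With k=7, a=14: f(t) = 7*e^(-14t)*u(t)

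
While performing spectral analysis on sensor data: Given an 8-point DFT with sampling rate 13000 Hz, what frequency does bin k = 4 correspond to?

The frequency of DFT bin k is: f_k = k * f_s / N
f_4 = 4 * 13000 / 8 = 6500 Hz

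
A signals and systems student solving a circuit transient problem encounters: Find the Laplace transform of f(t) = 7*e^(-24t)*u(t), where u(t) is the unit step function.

Standard Laplace transform pair:
e^(-at)*u(t) <-> 1/(s+a)
With a = 24: L{7*e^(-24t)*u(t)} = 7/(s+24), ROC: Re(s) > -24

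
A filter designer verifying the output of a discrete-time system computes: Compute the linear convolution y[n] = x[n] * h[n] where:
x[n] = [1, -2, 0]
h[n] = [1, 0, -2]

y[n] = sum_k x[k]*h[n-k]. Output length = len(x) + len(h) - 1 = 3 + 3 - 1 = 5.
y[0] = 1*1 = 1
y[1] = -2*1 + 1*0 = -2
y[2] = 0*1 + -2*0 + 1*-2 = -2
y[3] = 0*0 + -2*-2 = 4
y[4] = 0*-2 = 0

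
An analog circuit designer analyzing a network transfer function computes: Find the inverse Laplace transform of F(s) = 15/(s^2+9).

Standard pair: w/(s^2+w^2) <-> sin(wt)*u(t)
Recognize w^2 = 9, so w = 3; numerator 15 = 5*3.
f(t) = 5*sin(3t)*u(t)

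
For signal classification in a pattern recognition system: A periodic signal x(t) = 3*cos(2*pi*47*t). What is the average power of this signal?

Average power of A*cos(wt) is A^2/2.
P = 3^2 / 2 = 9/2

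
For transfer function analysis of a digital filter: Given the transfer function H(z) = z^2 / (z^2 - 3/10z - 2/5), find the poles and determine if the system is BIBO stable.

Poles are roots of the denominator: z^2 - 3/10z - 2/5 = 0.
Quadratic formula: z = [-(-3/10) +/- sqrt((-3/10)^2 - 4*(-2/5))] / 2
Discriminant = 9/100 + 8/5 = 169/100; sqrt = 13/10.
z = (3/10 +/- 13/10) / 2 => z = 4/5 or z = -1/2.
|p1| = 1/2, |p2| = 4/5.
For BIBO stability, all poles must lie inside the unit circle (|p| < 1).
System is STABLE since both |p| < 1.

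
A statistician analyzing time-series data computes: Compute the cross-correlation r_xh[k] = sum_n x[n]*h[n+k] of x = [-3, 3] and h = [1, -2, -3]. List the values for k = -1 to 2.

Both sequences indexed from 0 and zero outside their support.
Lags with overlap: k = -1 to 2.
  r_xh[-1] = x[1]*h[0] = 3
  r_xh[0] = x[0]*h[0] + x[1]*h[1] = -9
  r_xh[1] = x[0]*h[1] + x[1]*h[2] = -3
  r_xh[2] = x[0]*h[2] = 9
r_xh = [3, -9, -3, 9] (for k = -1, ..., 2)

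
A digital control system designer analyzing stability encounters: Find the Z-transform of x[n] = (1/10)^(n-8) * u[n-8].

Time-shifting property: if X(z) = Z{x[n]}, then Z{x[n-d]} = z^(-d) * X(z)
X(z) = z/(z - 1/10) for x[n] = (1/10)^n * u[n]
Z{x[n-8]} = z^(-8) * z/(z - 1/10) = z^(-7)/(z - 1/10)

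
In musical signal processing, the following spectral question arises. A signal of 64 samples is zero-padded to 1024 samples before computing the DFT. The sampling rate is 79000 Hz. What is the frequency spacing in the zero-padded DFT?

Original DFT: N = 64, resolution = f_s/N = 79000/64 = 9875/8 Hz
Zero-padded DFT: N = 1024, resolution = f_s/N = 79000/1024 = 9875/128 Hz
Zero-padding interpolates the spectrum (finer frequency grid)
but does NOT improve the true spectral resolution (ability to resolve close frequencies).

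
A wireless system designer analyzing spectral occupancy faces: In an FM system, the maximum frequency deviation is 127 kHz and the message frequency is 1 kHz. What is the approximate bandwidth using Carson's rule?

Carson's rule: BW = 2*(delta_f + f_m)
= 2*(127 + 1) kHz = 256 kHz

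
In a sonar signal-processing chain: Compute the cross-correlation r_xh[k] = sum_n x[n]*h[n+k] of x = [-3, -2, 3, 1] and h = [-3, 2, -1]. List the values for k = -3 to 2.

Both sequences indexed from 0 and zero outside their support.
Lags with overlap: k = -3 to 2.
  r_xh[-3] = x[3]*h[0] = -3
  r_xh[-2] = x[2]*h[0] + x[3]*h[1] = -7
  r_xh[-1] = x[1]*h[0] + x[2]*h[1] + x[3]*h[2] = 11
  r_xh[0] = x[0]*h[0] + x[1]*h[1] + x[2]*h[2] = 2
  r_xh[1] = x[0]*h[1] + x[1]*h[2] = -4
  r_xh[2] = x[0]*h[2] = 3
r_xh = [-3, -7, 11, 2, -4, 3] (for k = -3, ..., 2)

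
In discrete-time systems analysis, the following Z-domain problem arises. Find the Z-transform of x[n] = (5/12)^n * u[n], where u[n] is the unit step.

The Z-transform of a^n * u[n] is z/(z-a) for |z| > |a|.
Here a = 5/12, so X(z) = z/(z - (5/12)) = 12z/(12z - 5)
ROC: |z| > 5/12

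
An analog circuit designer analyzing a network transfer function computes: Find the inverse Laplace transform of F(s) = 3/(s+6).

Standard pair: k/(s+a) <-> k*e^(-at)*u(t)
With k=3, a=6: f(t) = 3*e^(-6t)*u(t)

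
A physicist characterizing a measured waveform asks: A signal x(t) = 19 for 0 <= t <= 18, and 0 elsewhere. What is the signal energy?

Energy = integral of |x(t)|^2 dt over the signal duration
= 19^2 * 18 = 361 * 18 = 6498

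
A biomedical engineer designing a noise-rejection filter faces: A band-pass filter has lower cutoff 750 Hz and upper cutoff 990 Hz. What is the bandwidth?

Bandwidth = f_high - f_low
= 990 Hz - 750 Hz = 240 Hz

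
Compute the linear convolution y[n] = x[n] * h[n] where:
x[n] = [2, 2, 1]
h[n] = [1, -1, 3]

y[n] = sum_k x[k]*h[n-k]. Output length = len(x) + len(h) - 1 = 3 + 3 - 1 = 5.
y[0] = 2*1 = 2
y[1] = 2*1 + 2*-1 = 0
y[2] = 1*1 + 2*-1 + 2*3 = 5
y[3] = 1*-1 + 2*3 = 5
y[4] = 1*3 = 3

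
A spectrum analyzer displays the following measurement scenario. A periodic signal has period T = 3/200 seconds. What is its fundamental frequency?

The fundamental frequency is the reciprocal of the period.
f = 1/T = 1/(3/200) = 200/3 Hz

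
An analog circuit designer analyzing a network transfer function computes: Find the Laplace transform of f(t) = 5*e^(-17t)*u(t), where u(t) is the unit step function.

Standard Laplace transform pair:
e^(-at)*u(t) <-> 1/(s+a)
With a = 17: L{5*e^(-17t)*u(t)} = 5/(s+17), ROC: Re(s) > -17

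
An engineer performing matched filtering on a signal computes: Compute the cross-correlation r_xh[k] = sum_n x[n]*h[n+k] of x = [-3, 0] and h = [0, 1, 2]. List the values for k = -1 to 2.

Both sequences indexed from 0 and zero outside their support.
Lags with overlap: k = -1 to 2.
  r_xh[-1] = x[1]*h[0] = 0
  r_xh[0] = x[0]*h[0] + x[1]*h[1] = 0
  r_xh[1] = x[0]*h[1] + x[1]*h[2] = -3
  r_xh[2] = x[0]*h[2] = -6
r_xh = [0, 0, -3, -6] (for k = -1, ..., 2)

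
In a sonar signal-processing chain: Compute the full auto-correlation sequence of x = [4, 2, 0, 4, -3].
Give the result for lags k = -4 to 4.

r_xx[k] = sum_m x[m]*x[m+k], indexed from 0, for k = -4 to 4:
  r_xx[-4] = x[4]*x[0] = -12
  r_xx[-3] = x[3]*x[0] + x[4]*x[1] = 10
  r_xx[-2] = x[2]*x[0] + x[3]*x[1] + x[4]*x[2] = 8
  r_xx[-1] = x[1]*x[0] + x[2]*x[1] + x[3]*x[2] + x[4]*x[3] = -4
  r_xx[0] = x[0]*x[0] + x[1]*x[1] + x[2]*x[2] + x[3]*x[3] + x[4]*x[4] = 45
  r_xx[1] = x[0]*x[1] + x[1]*x[2] + x[2]*x[3] + x[3]*x[4] = -4
  r_xx[2] = x[0]*x[2] + x[1]*x[3] + x[2]*x[4] = 8
  r_xx[3] = x[0]*x[3] + x[1]*x[4] = 10
  r_xx[4] = x[0]*x[4] = -12
r_xx = [-12, 10, 8, -4, 45, -4, 8, 10, -12]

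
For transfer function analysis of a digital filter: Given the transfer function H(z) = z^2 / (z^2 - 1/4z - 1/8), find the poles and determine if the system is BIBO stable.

Poles are roots of the denominator: z^2 - 1/4z - 1/8 = 0.
Quadratic formula: z = [-(-1/4) +/- sqrt((-1/4)^2 - 4*(-1/8))] / 2
Discriminant = 1/16 + 1/2 = 9/16; sqrt = 3/4.
z = (1/4 +/- 3/4) / 2 => z = 1/2 or z = -1/4.
|p1| = 1/4, |p2| = 1/2.
For BIBO stability, all poles must lie inside the unit circle (|p| < 1).
System is STABLE since both |p| < 1.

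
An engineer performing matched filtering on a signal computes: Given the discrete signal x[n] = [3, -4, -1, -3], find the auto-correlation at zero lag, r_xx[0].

The auto-correlation at zero lag r_xx[0] equals the signal energy.
r_xx[0] = sum of x[n]^2 = 3^2 + (-4)^2 + (-1)^2 + (-3)^2
= 9 + 16 + 1 + 9 = 35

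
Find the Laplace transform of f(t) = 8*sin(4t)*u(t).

Standard pair: sin(wt)*u(t) <-> w/(s^2+w^2)
With w = 4: L{8*sin(4t)*u(t)} = 32/(s^2+16)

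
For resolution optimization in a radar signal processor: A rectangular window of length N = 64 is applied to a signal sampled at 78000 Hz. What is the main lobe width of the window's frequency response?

For a rectangular window of length N,
the main lobe width in frequency is 2*f_s/N.
= 2*78000/64 = 4875/2 Hz
This determines the minimum frequency separation for resolving two sinusoids.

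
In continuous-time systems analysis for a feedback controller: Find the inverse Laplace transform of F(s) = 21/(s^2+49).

Standard pair: w/(s^2+w^2) <-> sin(wt)*u(t)
Recognize w^2 = 49, so w = 7; numerator 21 = 3*7.
f(t) = 3*sin(7t)*u(t)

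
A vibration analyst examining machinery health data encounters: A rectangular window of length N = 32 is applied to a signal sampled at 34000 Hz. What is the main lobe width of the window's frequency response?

For a rectangular window of length N,
the main lobe width in frequency is 2*f_s/N.
= 2*34000/32 = 2125 Hz
This determines the minimum frequency separation for resolving two sinusoids.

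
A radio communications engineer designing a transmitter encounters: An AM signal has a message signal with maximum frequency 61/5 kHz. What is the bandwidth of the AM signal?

In AM (double-sideband), the bandwidth is twice the message frequency.
BW = 2 * f_m = 2 * 61/5 kHz = 122/5 kHz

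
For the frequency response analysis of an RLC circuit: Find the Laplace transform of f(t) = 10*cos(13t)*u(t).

Standard pair: cos(wt)*u(t) <-> s/(s^2+w^2)
With w = 13: L{10*cos(13t)*u(t)} = 10s/(s^2+169)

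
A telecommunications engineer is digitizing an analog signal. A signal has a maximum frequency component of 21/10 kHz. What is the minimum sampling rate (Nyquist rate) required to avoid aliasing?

By the Nyquist-Shannon sampling theorem,
the minimum sampling rate (Nyquist rate) must be at least 2 * f_max.
Nyquist rate = 2 * 21/10 kHz = 21/5 kHz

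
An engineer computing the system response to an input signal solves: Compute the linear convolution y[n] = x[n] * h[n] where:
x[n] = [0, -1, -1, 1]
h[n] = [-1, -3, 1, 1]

y[n] = sum_k x[k]*h[n-k]. Output length = len(x) + len(h) - 1 = 4 + 4 - 1 = 7.
y[0] = 0*-1 = 0
y[1] = -1*-1 + 0*-3 = 1
y[2] = -1*-1 + -1*-3 + 0*1 = 4
y[3] = 1*-1 + -1*-3 + -1*1 + 0*1 = 1
y[4] = 1*-3 + -1*1 + -1*1 = -5
y[5] = 1*1 + -1*1 = 0
y[6] = 1*1 = 1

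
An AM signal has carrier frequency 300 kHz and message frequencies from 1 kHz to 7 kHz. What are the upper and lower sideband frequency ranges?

Upper sideband (USB) = fc + [fm_low, fm_high] = 300 + [1, 7] = [301, 307] kHz
Lower sideband (LSB) = fc - [fm_high, fm_low] = 300 - [7, 1] = [293, 299] kHz
Total occupied spectrum: 293 kHz to 307 kHz (plus carrier at 300 kHz)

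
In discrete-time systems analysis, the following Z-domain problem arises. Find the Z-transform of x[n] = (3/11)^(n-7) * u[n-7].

Time-shifting property: if X(z) = Z{x[n]}, then Z{x[n-d]} = z^(-d) * X(z)
X(z) = z/(z - 3/11) for x[n] = (3/11)^n * u[n]
Z{x[n-7]} = z^(-7) * z/(z - 3/11) = z^(-6)/(z - 3/11)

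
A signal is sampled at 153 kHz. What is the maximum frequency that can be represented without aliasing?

The maximum frequency that can be represented without aliasing
is the Nyquist frequency: f_max = f_s / 2 = 153 kHz / 2 = 153/2 kHz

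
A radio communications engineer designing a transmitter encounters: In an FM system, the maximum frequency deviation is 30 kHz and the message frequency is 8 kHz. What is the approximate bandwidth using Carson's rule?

Carson's rule: BW = 2*(delta_f + f_m)
= 2*(30 + 8) kHz = 76 kHz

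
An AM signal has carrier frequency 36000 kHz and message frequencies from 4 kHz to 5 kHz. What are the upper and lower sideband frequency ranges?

Upper sideband (USB) = fc + [fm_low, fm_high] = 36000 + [4, 5] = [36004, 36005] kHz
Lower sideband (LSB) = fc - [fm_high, fm_low] = 36000 - [5, 4] = [35995, 35996] kHz
Total occupied spectrum: 35995 kHz to 36005 kHz (plus carrier at 36000 kHz)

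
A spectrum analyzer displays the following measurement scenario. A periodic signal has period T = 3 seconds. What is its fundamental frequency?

The fundamental frequency is the reciprocal of the period.
f = 1/T = 1/(3) = 1/3 Hz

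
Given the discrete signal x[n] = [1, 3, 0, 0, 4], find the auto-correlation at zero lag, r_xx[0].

The auto-correlation at zero lag r_xx[0] equals the signal energy.
r_xx[0] = sum of x[n]^2 = 1^2 + 3^2 + 0^2 + 0^2 + 4^2
= 1 + 9 + 0 + 0 + 16 = 26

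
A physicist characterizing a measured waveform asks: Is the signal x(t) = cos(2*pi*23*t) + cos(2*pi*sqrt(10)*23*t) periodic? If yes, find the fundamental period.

f1 = 23 Hz, f2 = 23*sqrt(10) Hz
Ratio f2/f1 = sqrt(10), which is irrational.
Since the frequency ratio is irrational, no common period exists.
The signal is not periodic.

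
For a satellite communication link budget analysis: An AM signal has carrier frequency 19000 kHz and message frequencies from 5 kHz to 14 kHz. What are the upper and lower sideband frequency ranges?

Upper sideband (USB) = fc + [fm_low, fm_high] = 19000 + [5, 14] = [19005, 19014] kHz
Lower sideband (LSB) = fc - [fm_high, fm_low] = 19000 - [14, 5] = [18986, 18995] kHz
Total occupied spectrum: 18986 kHz to 19014 kHz (plus carrier at 19000 kHz)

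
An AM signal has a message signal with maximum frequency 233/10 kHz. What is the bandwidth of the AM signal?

In AM (double-sideband), the bandwidth is twice the message frequency.
BW = 2 * f_m = 2 * 233/10 kHz = 233/5 kHz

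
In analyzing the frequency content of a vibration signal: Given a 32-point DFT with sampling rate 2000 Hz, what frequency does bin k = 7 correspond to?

The frequency of DFT bin k is: f_k = k * f_s / N
f_7 = 7 * 2000 / 32 = 875/2 Hz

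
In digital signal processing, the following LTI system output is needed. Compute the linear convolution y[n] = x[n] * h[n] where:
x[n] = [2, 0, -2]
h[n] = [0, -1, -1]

y[n] = sum_k x[k]*h[n-k]. Output length = len(x) + len(h) - 1 = 3 + 3 - 1 = 5.
y[0] = 2*0 = 0
y[1] = 0*0 + 2*-1 = -2
y[2] = -2*0 + 0*-1 + 2*-1 = -2
y[3] = -2*-1 + 0*-1 = 2
y[4] = -2*-1 = 2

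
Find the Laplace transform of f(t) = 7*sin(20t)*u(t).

Standard pair: sin(wt)*u(t) <-> w/(s^2+w^2)
With w = 20: L{7*sin(20t)*u(t)} = 140/(s^2+400)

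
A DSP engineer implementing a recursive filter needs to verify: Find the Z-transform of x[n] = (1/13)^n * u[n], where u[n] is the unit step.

The Z-transform of a^n * u[n] is z/(z-a) for |z| > |a|.
Here a = 1/13, so X(z) = z/(z - (1/13)) = 13z/(13z - 1)
ROC: |z| > 1/13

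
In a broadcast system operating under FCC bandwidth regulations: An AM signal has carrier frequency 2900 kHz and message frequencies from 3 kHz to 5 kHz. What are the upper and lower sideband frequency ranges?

Upper sideband (USB) = fc + [fm_low, fm_high] = 2900 + [3, 5] = [2903, 2905] kHz
Lower sideband (LSB) = fc - [fm_high, fm_low] = 2900 - [5, 3] = [2895, 2897] kHz
Total occupied spectrum: 2895 kHz to 2905 kHz (plus carrier at 2900 kHz)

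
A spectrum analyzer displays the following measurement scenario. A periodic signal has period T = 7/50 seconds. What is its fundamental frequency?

The fundamental frequency is the reciprocal of the period.
f = 1/T = 1/(7/50) = 50/7 Hz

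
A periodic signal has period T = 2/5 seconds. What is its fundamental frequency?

The fundamental frequency is the reciprocal of the period.
f = 1/T = 1/(2/5) = 5/2 Hz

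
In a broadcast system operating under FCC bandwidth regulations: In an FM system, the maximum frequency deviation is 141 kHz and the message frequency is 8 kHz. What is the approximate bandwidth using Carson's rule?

Carson's rule: BW = 2*(delta_f + f_m)
= 2*(141 + 8) kHz = 298 kHz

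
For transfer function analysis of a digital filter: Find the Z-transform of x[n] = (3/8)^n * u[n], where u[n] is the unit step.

The Z-transform of a^n * u[n] is z/(z-a) for |z| > |a|.
Here a = 3/8, so X(z) = z/(z - (3/8)) = 8z/(8z - 3)
ROC: |z| > 3/8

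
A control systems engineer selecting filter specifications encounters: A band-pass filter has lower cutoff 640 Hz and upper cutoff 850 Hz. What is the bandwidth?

Bandwidth = f_high - f_low
= 850 Hz - 640 Hz = 210 Hz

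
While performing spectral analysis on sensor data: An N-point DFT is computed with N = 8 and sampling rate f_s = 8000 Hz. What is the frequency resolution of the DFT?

DFT frequency resolution = f_s / N
= 8000 / 8 = 1000 Hz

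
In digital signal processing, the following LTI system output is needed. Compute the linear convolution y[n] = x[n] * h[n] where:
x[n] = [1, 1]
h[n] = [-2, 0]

y[n] = sum_k x[k]*h[n-k]. Output length = len(x) + len(h) - 1 = 2 + 2 - 1 = 3.
y[0] = 1*-2 = -2
y[1] = 1*-2 + 1*0 = -2
y[2] = 1*0 = 0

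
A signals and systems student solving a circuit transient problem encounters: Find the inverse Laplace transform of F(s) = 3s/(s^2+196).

Standard pair: s/(s^2+w^2) <-> cos(wt)*u(t)
With k=3, w=14: f(t) = 3*cos(14t)*u(t)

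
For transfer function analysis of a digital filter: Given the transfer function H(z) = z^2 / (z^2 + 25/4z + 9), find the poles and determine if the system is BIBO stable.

Poles are roots of the denominator: z^2 + 25/4z + 9 = 0.
Quadratic formula: z = [-(25/4) +/- sqrt((25/4)^2 - 4*(9))] / 2
Discriminant = 625/16 - 36 = 49/16; sqrt = 7/4.
z = (-25/4 +/- 7/4) / 2 => z = -9/4 or z = -4.
|p1| = 4, |p2| = 9/4.
For BIBO stability, all poles must lie inside the unit circle (|p| < 1).
System is UNSTABLE since at least one |p| >= 1.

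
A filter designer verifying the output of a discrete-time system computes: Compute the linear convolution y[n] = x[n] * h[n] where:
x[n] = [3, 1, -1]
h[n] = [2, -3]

y[n] = sum_k x[k]*h[n-k]. Output length = len(x) + len(h) - 1 = 3 + 2 - 1 = 4.
y[0] = 3*2 = 6
y[1] = 1*2 + 3*-3 = -7
y[2] = -1*2 + 1*-3 = -5
y[3] = -1*-3 = 3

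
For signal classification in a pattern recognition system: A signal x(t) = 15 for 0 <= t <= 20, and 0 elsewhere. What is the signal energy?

Energy = integral of |x(t)|^2 dt over the signal duration
= 15^2 * 20 = 225 * 20 = 4500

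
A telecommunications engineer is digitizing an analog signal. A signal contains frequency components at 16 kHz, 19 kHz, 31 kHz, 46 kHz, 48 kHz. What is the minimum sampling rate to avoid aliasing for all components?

The highest frequency component is f_max = 48 kHz.
Nyquist rate = 2 * f_max = 2 * 48 kHz = 96 kHz.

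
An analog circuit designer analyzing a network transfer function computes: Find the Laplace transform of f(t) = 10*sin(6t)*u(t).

Standard pair: sin(wt)*u(t) <-> w/(s^2+w^2)
With w = 6: L{10*sin(6t)*u(t)} = 60/(s^2+36)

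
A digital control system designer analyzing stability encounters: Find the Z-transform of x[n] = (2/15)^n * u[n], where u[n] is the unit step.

The Z-transform of a^n * u[n] is z/(z-a) for |z| > |a|.
Here a = 2/15, so X(z) = z/(z - (2/15)) = 15z/(15z - 2)
ROC: |z| > 2/15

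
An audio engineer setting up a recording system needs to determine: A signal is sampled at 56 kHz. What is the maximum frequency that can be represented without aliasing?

The maximum frequency that can be represented without aliasing
is the Nyquist frequency: f_max = f_s / 2 = 56 kHz / 2 = 28 kHz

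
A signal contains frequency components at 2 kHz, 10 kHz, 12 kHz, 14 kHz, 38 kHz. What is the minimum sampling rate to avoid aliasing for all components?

The highest frequency component is f_max = 38 kHz.
Nyquist rate = 2 * f_max = 2 * 38 kHz = 76 kHz.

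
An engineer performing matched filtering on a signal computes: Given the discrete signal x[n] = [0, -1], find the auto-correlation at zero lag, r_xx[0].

The auto-correlation at zero lag r_xx[0] equals the signal energy.
r_xx[0] = sum of x[n]^2 = 0^2 + (-1)^2
= 0 + 1 = 1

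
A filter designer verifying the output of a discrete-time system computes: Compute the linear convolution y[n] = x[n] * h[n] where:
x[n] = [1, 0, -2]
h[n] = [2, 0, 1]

y[n] = sum_k x[k]*h[n-k]. Output length = len(x) + len(h) - 1 = 3 + 3 - 1 = 5.
y[0] = 1*2 = 2
y[1] = 0*2 + 1*0 = 0
y[2] = -2*2 + 0*0 + 1*1 = -3
y[3] = -2*0 + 0*1 = 0
y[4] = -2*1 = -2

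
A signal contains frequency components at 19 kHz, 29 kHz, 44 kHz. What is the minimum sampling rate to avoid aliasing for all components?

The highest frequency component is f_max = 44 kHz.
Nyquist rate = 2 * f_max = 2 * 44 kHz = 88 kHz.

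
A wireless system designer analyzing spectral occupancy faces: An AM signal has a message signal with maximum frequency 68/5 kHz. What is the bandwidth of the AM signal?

In AM (double-sideband), the bandwidth is twice the message frequency.
BW = 2 * f_m = 2 * 68/5 kHz = 136/5 kHz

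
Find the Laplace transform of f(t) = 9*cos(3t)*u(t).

Standard pair: cos(wt)*u(t) <-> s/(s^2+w^2)
With w = 3: L{9*cos(3t)*u(t)} = 9s/(s^2+9)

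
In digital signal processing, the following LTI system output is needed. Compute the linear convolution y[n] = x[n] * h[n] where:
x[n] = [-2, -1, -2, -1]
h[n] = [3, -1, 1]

y[n] = sum_k x[k]*h[n-k]. Output length = len(x) + len(h) - 1 = 4 + 3 - 1 = 6.
y[0] = -2*3 = -6
y[1] = -1*3 + -2*-1 = -1
y[2] = -2*3 + -1*-1 + -2*1 = -7
y[3] = -1*3 + -2*-1 + -1*1 = -2
y[4] = -1*-1 + -2*1 = -1
y[5] = -1*1 = -1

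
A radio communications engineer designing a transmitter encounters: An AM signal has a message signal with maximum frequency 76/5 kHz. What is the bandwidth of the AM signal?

In AM (double-sideband), the bandwidth is twice the message frequency.
BW = 2 * f_m = 2 * 76/5 kHz = 152/5 kHz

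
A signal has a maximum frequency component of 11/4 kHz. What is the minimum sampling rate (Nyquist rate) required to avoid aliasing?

By the Nyquist-Shannon sampling theorem,
the minimum sampling rate (Nyquist rate) must be at least 2 * f_max.
Nyquist rate = 2 * 11/4 kHz = 11/2 kHz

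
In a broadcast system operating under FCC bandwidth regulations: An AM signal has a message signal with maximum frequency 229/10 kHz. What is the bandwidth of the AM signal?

In AM (double-sideband), the bandwidth is twice the message frequency.
BW = 2 * f_m = 2 * 229/10 kHz = 229/5 kHz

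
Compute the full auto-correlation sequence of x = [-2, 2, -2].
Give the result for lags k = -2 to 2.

r_xx[k] = sum_m x[m]*x[m+k], indexed from 0, for k = -2 to 2:
  r_xx[-2] = x[2]*x[0] = 4
  r_xx[-1] = x[1]*x[0] + x[2]*x[1] = -8
  r_xx[0] = x[0]*x[0] + x[1]*x[1] + x[2]*x[2] = 12
  r_xx[1] = x[0]*x[1] + x[1]*x[2] = -8
  r_xx[2] = x[0]*x[2] = 4
r_xx = [4, -8, 12, -8, 4]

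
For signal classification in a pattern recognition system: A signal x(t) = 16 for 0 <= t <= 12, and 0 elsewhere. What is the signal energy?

Energy = integral of |x(t)|^2 dt over the signal duration
= 16^2 * 12 = 256 * 12 = 3072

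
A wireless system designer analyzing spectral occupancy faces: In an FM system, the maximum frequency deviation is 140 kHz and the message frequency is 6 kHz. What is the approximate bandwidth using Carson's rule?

Carson's rule: BW = 2*(delta_f + f_m)
= 2*(140 + 6) kHz = 292 kHz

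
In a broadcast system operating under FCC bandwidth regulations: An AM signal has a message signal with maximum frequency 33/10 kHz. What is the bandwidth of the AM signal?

In AM (double-sideband), the bandwidth is twice the message frequency.
BW = 2 * f_m = 2 * 33/10 kHz = 33/5 kHz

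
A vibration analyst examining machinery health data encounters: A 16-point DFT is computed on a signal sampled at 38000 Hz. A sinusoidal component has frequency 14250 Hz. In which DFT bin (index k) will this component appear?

DFT frequency resolution = f_s/N = 38000/16 = 2375 Hz
Bin index k = f_signal / resolution = 14250 / 2375 = 6
The signal frequency 14250 Hz falls in DFT bin k = 6.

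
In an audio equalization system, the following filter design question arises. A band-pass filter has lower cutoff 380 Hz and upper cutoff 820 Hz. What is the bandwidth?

Bandwidth = f_high - f_low
= 820 Hz - 380 Hz = 440 Hz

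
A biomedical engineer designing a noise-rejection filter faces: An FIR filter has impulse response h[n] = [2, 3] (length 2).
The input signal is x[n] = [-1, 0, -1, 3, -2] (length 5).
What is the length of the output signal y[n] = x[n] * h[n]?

For linear convolution, the output length is:
len(y) = len(x) + len(h) - 1 = 5 + 2 - 1 = 6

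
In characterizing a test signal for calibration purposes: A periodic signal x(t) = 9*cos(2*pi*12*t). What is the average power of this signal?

Average power of A*cos(wt) is A^2/2.
P = 9^2 / 2 = 81/2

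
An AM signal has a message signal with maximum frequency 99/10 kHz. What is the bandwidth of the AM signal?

In AM (double-sideband), the bandwidth is twice the message frequency.
BW = 2 * f_m = 2 * 99/10 kHz = 99/5 kHz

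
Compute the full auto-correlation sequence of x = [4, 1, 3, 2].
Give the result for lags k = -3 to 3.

r_xx[k] = sum_m x[m]*x[m+k], indexed from 0, for k = -3 to 3:
  r_xx[-3] = x[3]*x[0] = 8
  r_xx[-2] = x[2]*x[0] + x[3]*x[1] = 14
  r_xx[-1] = x[1]*x[0] + x[2]*x[1] + x[3]*x[2] = 13
  r_xx[0] = x[0]*x[0] + x[1]*x[1] + x[2]*x[2] + x[3]*x[3] = 30
  r_xx[1] = x[0]*x[1] + x[1]*x[2] + x[2]*x[3] = 13
  r_xx[2] = x[0]*x[2] + x[1]*x[3] = 14
  r_xx[3] = x[0]*x[3] = 8
r_xx = [8, 14, 13, 30, 13, 14, 8]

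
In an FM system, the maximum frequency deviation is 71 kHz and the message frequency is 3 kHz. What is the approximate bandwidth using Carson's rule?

Carson's rule: BW = 2*(delta_f + f_m)
= 2*(71 + 3) kHz = 148 kHz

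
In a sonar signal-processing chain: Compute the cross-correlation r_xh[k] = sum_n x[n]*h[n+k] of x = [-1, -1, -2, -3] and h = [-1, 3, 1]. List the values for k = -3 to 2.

Both sequences indexed from 0 and zero outside their support.
Lags with overlap: k = -3 to 2.
  r_xh[-3] = x[3]*h[0] = 3
  r_xh[-2] = x[2]*h[0] + x[3]*h[1] = -7
  r_xh[-1] = x[1]*h[0] + x[2]*h[1] + x[3]*h[2] = -8
  r_xh[0] = x[0]*h[0] + x[1]*h[1] + x[2]*h[2] = -4
  r_xh[1] = x[0]*h[1] + x[1]*h[2] = -4
  r_xh[2] = x[0]*h[2] = -1
r_xh = [3, -7, -8, -4, -4, -1] (for k = -3, ..., 2)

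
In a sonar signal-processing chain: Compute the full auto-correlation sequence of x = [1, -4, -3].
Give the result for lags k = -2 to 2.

r_xx[k] = sum_m x[m]*x[m+k], indexed from 0, for k = -2 to 2:
  r_xx[-2] = x[2]*x[0] = -3
  r_xx[-1] = x[1]*x[0] + x[2]*x[1] = 8
  r_xx[0] = x[0]*x[0] + x[1]*x[1] + x[2]*x[2] = 26
  r_xx[1] = x[0]*x[1] + x[1]*x[2] = 8
  r_xx[2] = x[0]*x[2] = -3
r_xx = [-3, 8, 26, 8, -3]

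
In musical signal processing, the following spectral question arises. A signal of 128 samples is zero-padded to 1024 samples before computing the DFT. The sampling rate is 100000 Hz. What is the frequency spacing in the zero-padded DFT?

Original DFT: N = 128, resolution = f_s/N = 100000/128 = 3125/4 Hz
Zero-padded DFT: N = 1024, resolution = f_s/N = 100000/1024 = 3125/32 Hz
Zero-padding interpolates the spectrum (finer frequency grid)
but does NOT improve the true spectral resolution (ability to resolve close frequencies).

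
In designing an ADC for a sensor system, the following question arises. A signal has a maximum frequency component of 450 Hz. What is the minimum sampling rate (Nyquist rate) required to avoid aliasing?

By the Nyquist-Shannon sampling theorem,
the minimum sampling rate (Nyquist rate) must be at least 2 * f_max.
Nyquist rate = 2 * 450 Hz = 900 Hz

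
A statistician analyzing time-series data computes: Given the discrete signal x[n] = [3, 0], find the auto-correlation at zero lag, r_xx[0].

The auto-correlation at zero lag r_xx[0] equals the signal energy.
r_xx[0] = sum of x[n]^2 = 3^2 + 0^2
= 9 + 0 = 9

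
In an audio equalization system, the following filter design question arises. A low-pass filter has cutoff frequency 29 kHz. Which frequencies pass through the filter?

A low-pass filter passes all frequencies below the cutoff frequency 29 kHz and attenuates higher frequencies.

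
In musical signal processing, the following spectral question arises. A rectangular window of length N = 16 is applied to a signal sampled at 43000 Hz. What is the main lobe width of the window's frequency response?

For a rectangular window of length N,
the main lobe width in frequency is 2*f_s/N.
= 2*43000/16 = 5375 Hz
This determines the minimum frequency separation for resolving two sinusoids.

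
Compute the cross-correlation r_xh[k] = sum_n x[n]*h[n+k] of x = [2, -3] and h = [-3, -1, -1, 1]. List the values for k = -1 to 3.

Both sequences indexed from 0 and zero outside their support.
Lags with overlap: k = -1 to 3.
  r_xh[-1] = x[1]*h[0] = 9
  r_xh[0] = x[0]*h[0] + x[1]*h[1] = -3
  r_xh[1] = x[0]*h[1] + x[1]*h[2] = 1
  r_xh[2] = x[0]*h[2] + x[1]*h[3] = -5
  r_xh[3] = x[0]*h[3] = 2
r_xh = [9, -3, 1, -5, 2] (for k = -1, ..., 3)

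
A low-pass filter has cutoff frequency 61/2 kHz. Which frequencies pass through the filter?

A low-pass filter passes all frequencies below the cutoff frequency 61/2 kHz and attenuates higher frequencies.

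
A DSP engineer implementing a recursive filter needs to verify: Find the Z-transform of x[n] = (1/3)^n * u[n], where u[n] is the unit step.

The Z-transform of a^n * u[n] is z/(z-a) for |z| > |a|.
Here a = 1/3, so X(z) = z/(z - (1/3)) = 3z/(3z - 1)
ROC: |z| > 1/3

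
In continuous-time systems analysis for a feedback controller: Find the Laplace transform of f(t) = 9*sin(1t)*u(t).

Standard pair: sin(wt)*u(t) <-> w/(s^2+w^2)
With w = 1: L{9*sin(1t)*u(t)} = 9/(s^2+1)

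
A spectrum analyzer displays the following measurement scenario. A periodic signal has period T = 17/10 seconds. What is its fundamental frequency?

The fundamental frequency is the reciprocal of the period.
f = 1/T = 1/(17/10) = 10/17 Hz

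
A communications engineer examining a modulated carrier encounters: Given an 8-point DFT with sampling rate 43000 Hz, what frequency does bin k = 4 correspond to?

The frequency of DFT bin k is: f_k = k * f_s / N
f_4 = 4 * 43000 / 8 = 21500 Hz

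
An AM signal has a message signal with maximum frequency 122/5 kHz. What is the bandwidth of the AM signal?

In AM (double-sideband), the bandwidth is twice the message frequency.
BW = 2 * f_m = 2 * 122/5 kHz = 244/5 kHz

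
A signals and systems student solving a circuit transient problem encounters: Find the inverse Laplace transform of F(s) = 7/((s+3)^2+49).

Standard pair: w/((s+a)^2+w^2) <-> e^(-at)*sin(wt)*u(t)
With a=3, w=7: f(t) = e^(-3t)*sin(7t)*u(t)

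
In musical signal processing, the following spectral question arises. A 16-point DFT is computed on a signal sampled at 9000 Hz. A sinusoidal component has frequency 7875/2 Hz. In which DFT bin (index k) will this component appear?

DFT frequency resolution = f_s/N = 9000/16 = 1125/2 Hz
Bin index k = f_signal / resolution = 7875/2 / 1125/2 = 7
The signal frequency 7875/2 Hz falls in DFT bin k = 7.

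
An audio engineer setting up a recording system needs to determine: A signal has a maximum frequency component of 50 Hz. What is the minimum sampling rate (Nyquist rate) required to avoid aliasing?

By the Nyquist-Shannon sampling theorem,
the minimum sampling rate (Nyquist rate) must be at least 2 * f_max.
Nyquist rate = 2 * 50 Hz = 100 Hz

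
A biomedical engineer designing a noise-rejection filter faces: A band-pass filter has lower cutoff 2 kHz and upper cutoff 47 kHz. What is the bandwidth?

Bandwidth = f_high - f_low
= 47 kHz - 2 kHz = 45 kHz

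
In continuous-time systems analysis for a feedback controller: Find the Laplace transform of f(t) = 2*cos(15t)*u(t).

Standard pair: cos(wt)*u(t) <-> s/(s^2+w^2)
With w = 15: L{2*cos(15t)*u(t)} = 2s/(s^2+225)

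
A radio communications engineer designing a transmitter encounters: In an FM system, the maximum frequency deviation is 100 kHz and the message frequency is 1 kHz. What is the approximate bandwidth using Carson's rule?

Carson's rule: BW = 2*(delta_f + f_m)
= 2*(100 + 1) kHz = 202 kHz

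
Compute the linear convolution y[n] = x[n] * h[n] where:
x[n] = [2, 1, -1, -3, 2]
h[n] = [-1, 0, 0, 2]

y[n] = sum_k x[k]*h[n-k]. Output length = len(x) + len(h) - 1 = 5 + 4 - 1 = 8.
y[0] = 2*-1 = -2
y[1] = 1*-1 + 2*0 = -1
y[2] = -1*-1 + 1*0 + 2*0 = 1
y[3] = -3*-1 + -1*0 + 1*0 + 2*2 = 7
y[4] = 2*-1 + -3*0 + -1*0 + 1*2 = 0
y[5] = 2*0 + -3*0 + -1*2 = -2
y[6] = 2*0 + -3*2 = -6
y[7] = 2*2 = 4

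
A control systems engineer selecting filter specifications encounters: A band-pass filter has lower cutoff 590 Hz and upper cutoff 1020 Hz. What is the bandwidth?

Bandwidth = f_high - f_low
= 1020 Hz - 590 Hz = 430 Hz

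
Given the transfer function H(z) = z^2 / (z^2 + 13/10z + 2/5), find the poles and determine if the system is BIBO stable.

Poles are roots of the denominator: z^2 + 13/10z + 2/5 = 0.
Quadratic formula: z = [-(13/10) +/- sqrt((13/10)^2 - 4*(2/5))] / 2
Discriminant = 169/100 - 8/5 = 9/100; sqrt = 3/10.
z = (-13/10 +/- 3/10) / 2 => z = -1/2 or z = -4/5.
|p1| = 4/5, |p2| = 1/2.
For BIBO stability, all poles must lie inside the unit circle (|p| < 1).
System is STABLE since both |p| < 1.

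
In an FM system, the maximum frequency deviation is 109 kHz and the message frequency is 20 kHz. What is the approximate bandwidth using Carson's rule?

Carson's rule: BW = 2*(delta_f + f_m)
= 2*(109 + 20) kHz = 258 kHz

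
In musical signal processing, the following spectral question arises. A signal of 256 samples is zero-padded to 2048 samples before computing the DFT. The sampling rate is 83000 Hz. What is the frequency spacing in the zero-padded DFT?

Original DFT: N = 256, resolution = f_s/N = 83000/256 = 10375/32 Hz
Zero-padded DFT: N = 2048, resolution = f_s/N = 83000/2048 = 10375/256 Hz
Zero-padding interpolates the spectrum (finer frequency grid)
but does NOT improve the true spectral resolution (ability to resolve close frequencies).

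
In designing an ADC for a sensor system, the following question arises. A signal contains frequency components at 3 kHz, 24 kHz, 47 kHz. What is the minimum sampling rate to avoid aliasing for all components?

The highest frequency component is f_max = 47 kHz.
Nyquist rate = 2 * f_max = 2 * 47 kHz = 94 kHz.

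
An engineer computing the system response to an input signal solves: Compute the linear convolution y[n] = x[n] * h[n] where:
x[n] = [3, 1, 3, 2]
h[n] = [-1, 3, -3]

y[n] = sum_k x[k]*h[n-k]. Output length = len(x) + len(h) - 1 = 4 + 3 - 1 = 6.
y[0] = 3*-1 = -3
y[1] = 1*-1 + 3*3 = 8
y[2] = 3*-1 + 1*3 + 3*-3 = -9
y[3] = 2*-1 + 3*3 + 1*-3 = 4
y[4] = 2*3 + 3*-3 = -3
y[5] = 2*-3 = -6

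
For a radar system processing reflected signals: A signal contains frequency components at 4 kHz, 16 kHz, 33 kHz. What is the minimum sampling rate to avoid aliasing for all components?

The highest frequency component is f_max = 33 kHz.
Nyquist rate = 2 * f_max = 2 * 33 kHz = 66 kHz.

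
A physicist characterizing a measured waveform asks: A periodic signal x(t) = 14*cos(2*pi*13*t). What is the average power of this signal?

Average power of A*cos(wt) is A^2/2.
P = 14^2 / 2 = 196/2 = 98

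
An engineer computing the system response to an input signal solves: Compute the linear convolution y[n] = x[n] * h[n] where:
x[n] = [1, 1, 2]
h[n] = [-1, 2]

y[n] = sum_k x[k]*h[n-k]. Output length = len(x) + len(h) - 1 = 3 + 2 - 1 = 4.
y[0] = 1*-1 = -1
y[1] = 1*-1 + 1*2 = 1
y[2] = 2*-1 + 1*2 = 0
y[3] = 2*2 = 4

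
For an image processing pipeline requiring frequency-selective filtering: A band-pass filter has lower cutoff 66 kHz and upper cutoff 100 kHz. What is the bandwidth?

Bandwidth = f_high - f_low
= 100 kHz - 66 kHz = 34 kHz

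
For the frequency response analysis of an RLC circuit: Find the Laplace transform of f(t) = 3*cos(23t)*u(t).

Standard pair: cos(wt)*u(t) <-> s/(s^2+w^2)
With w = 23: L{3*cos(23t)*u(t)} = 3s/(s^2+529)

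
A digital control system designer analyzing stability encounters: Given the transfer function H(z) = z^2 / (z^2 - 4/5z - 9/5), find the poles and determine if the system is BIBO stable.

Poles are roots of the denominator: z^2 - 4/5z - 9/5 = 0.
Quadratic formula: z = [-(-4/5) +/- sqrt((-4/5)^2 - 4*(-9/5))] / 2
Discriminant = 16/25 + 36/5 = 196/25; sqrt = 14/5.
z = (4/5 +/- 14/5) / 2 => z = 9/5 or z = -1.
|p1| = 1, |p2| = 9/5.
For BIBO stability, all poles must lie inside the unit circle (|p| < 1).
System is UNSTABLE since at least one |p| >= 1.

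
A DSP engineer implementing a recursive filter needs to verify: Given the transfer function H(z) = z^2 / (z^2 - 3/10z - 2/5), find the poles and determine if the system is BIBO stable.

Poles are roots of the denominator: z^2 - 3/10z - 2/5 = 0.
Quadratic formula: z = [-(-3/10) +/- sqrt((-3/10)^2 - 4*(-2/5))] / 2
Discriminant = 9/100 + 8/5 = 169/100; sqrt = 13/10.
z = (3/10 +/- 13/10) / 2 => z = 4/5 or z = -1/2.
|p1| = 4/5, |p2| = 1/2.
For BIBO stability, all poles must lie inside the unit circle (|p| < 1).
System is STABLE since both |p| < 1.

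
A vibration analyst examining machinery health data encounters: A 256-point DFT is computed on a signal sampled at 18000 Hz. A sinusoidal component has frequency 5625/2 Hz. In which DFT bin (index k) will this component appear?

DFT frequency resolution = f_s/N = 18000/256 = 1125/16 Hz
Bin index k = f_signal / resolution = 5625/2 / 1125/16 = 40
The signal frequency 5625/2 Hz falls in DFT bin k = 40.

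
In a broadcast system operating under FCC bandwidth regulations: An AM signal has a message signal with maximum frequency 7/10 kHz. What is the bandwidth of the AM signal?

In AM (double-sideband), the bandwidth is twice the message frequency.
BW = 2 * f_m = 2 * 7/10 kHz = 7/5 kHz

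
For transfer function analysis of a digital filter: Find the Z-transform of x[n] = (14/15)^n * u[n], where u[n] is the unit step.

The Z-transform of a^n * u[n] is z/(z-a) for |z| > |a|.
Here a = 14/15, so X(z) = z/(z - (14/15)) = 15z/(15z - 14)
ROC: |z| > 14/15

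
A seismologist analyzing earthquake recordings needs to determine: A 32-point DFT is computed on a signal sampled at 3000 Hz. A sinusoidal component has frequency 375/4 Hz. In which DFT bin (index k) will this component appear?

DFT frequency resolution = f_s/N = 3000/32 = 375/4 Hz
Bin index k = f_signal / resolution = 375/4 / 375/4 = 1
The signal frequency 375/4 Hz falls in DFT bin k = 1.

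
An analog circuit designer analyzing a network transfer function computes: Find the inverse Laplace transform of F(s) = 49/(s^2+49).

Standard pair: w/(s^2+w^2) <-> sin(wt)*u(t)
Recognize w^2 = 49, so w = 7; numerator 49 = 7*7.
f(t) = 7*sin(7t)*u(t)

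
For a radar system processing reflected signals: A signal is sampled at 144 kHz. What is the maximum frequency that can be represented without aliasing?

The maximum frequency that can be represented without aliasing
is the Nyquist frequency: f_max = f_s / 2 = 144 kHz / 2 = 72 kHz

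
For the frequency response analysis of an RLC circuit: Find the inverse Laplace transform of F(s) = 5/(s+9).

Standard pair: k/(s+a) <-> k*e^(-at)*u(t)
With k=5, a=9: f(t) = 5*e^(-9t)*u(t)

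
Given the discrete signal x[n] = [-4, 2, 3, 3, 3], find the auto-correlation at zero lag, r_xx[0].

The auto-correlation at zero lag r_xx[0] equals the signal energy.
r_xx[0] = sum of x[n]^2 = (-4)^2 + 2^2 + 3^2 + 3^2 + 3^2
= 16 + 4 + 9 + 9 + 9 = 47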